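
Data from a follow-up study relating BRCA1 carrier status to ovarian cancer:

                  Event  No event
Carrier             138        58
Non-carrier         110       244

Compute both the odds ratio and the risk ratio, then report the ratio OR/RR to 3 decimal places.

Cells: a = 138, b = 58, c = 110, d = 244.
OR = (138·244)/(58·110) = 33672/6380 = 5.27774
Risk in exposed = 138/196 = 0.70408; risk in unexposed = 110/354 = 0.31073; RR = 2.26586
OR/RR = 5.27774 / 2.26586 = 2.32924
The outcome is not rare, so the OR lies further from 1 than the RR.

2.329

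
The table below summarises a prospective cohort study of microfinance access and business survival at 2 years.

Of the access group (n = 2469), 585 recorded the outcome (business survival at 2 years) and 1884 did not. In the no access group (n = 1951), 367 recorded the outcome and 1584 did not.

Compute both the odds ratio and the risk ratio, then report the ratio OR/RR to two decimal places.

1.06

From the description: a = 585, b = 1884, c = 367, d = 1584.
OR = (585·1584)/(1884·367) = 926640/691428 = 1.34018
Risk in exposed = 585/2469 = 0.23694; risk in unexposed = 367/1951 = 0.18811; RR = 1.25958
OR/RR = 1.34018 / 1.25958 = 1.06399
The outcome is not rare, so the OR lies further from 1 than the RR.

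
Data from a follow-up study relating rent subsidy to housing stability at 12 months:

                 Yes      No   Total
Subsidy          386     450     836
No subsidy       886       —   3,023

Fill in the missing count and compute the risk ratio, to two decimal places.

1.58

The missing cell is in the unexposed row: 3023 − 886 = 2137.
So a = 386, b = 450, c = 886, d = 2137.
RR = [a/(a+b)] / [c/(c+d)] = (386/836) / (886/3023) = 0.46172/0.29309 = 1.57538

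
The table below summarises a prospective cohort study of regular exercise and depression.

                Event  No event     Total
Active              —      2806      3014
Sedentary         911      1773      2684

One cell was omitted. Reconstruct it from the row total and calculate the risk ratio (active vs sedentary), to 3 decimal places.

The missing cell is in the exposed row: 3014 − 2806 = 208.
So a = 208, b = 2806, c = 911, d = 1773.
RR = [a/(a+b)] / [c/(c+d)] = (208/3014) / (911/2684) = 0.06901/0.33942 = 0.20332

0.203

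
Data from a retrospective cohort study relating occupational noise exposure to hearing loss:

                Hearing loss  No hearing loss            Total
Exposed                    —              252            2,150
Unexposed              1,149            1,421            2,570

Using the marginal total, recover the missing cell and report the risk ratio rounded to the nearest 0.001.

The missing cell is in the exposed row: 2150 − 252 = 1898.
So a = 1898, b = 252, c = 1149, d = 1421.
RR = [a/(a+b)] / [c/(c+d)] = (1898/2150) / (1149/2570) = 0.88279/0.44708 = 1.97456

1.975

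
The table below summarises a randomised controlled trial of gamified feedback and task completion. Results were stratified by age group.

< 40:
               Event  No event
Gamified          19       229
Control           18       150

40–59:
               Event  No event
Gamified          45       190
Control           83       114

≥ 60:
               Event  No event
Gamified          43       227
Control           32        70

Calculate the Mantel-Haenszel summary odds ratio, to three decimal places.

0.407

OR_MH = Σ(aᵢdᵢ/nᵢ) / Σ(bᵢcᵢ/nᵢ), where nᵢ is the stratum total.
Stratum 1 (< 40): n = 416; a·d/n = 19·150/416 = 6.8510; b·c/n = 229·18/416 = 9.9087
Stratum 2 (40–59): n = 432; a·d/n = 45·114/432 = 11.8750; b·c/n = 190·83/432 = 36.5046
Stratum 3 (≥ 60): n = 372; a·d/n = 43·70/372 = 8.0914; b·c/n = 227·32/372 = 19.5269
OR_MH = (6.8510 + 11.8750 + 8.0914) / (9.9087 + 36.5046 + 19.5269) = 26.8174 / 65.9402 = 0.40669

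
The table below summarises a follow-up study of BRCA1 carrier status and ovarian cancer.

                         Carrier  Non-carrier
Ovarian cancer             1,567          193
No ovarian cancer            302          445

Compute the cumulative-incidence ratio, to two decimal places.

2.77

Reading the table with exposure as columns: a = 1567 (Carrier, case), b = 302 (Carrier, non-case), c = 193 (Non-carrier, case), d = 445.
Risk in exposed = 1567/1869 = 0.83842; risk in unexposed = 193/638 = 0.30251.
RR = 0.83842 / 0.30251 = 2.77155
The risk among the exposed is 2.77 times that among the unexposed.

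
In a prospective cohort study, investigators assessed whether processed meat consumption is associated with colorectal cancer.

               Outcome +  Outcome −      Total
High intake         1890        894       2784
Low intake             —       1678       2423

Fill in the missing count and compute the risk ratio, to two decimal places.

The missing cell is in the unexposed row: 2423 − 1678 = 745.
So a = 1890, b = 894, c = 745, d = 1678.
RR = [a/(a+b)] / [c/(c+d)] = (1890/2784) / (745/2423) = 0.67888/0.30747 = 2.20795

2.21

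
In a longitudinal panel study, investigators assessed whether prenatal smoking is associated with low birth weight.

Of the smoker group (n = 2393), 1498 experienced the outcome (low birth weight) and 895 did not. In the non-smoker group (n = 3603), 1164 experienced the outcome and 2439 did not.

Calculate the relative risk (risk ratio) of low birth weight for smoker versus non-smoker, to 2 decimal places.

1.94

From the description: a = 1498, b = 895, c = 1164, d = 2439.
Risk in exposed = 1498/2393 = 0.62599; risk in unexposed = 1164/3603 = 0.32306.
RR = 0.62599 / 0.32306 = 1.93767
The risk among the exposed is 1.94 times that among the unexposed.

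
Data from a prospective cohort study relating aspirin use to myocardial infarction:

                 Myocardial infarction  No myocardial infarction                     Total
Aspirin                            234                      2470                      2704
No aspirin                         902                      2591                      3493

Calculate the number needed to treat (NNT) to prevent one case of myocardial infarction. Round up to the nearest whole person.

6

Risk in treated group = 234/2704 = 0.08654; risk in control = 902/3493 = 0.25823.
Absolute risk reduction = 0.25823 − 0.08654 = 0.17169
NNT = 1 / ARR = 1 / 0.17169 = 5.824 → round up → 6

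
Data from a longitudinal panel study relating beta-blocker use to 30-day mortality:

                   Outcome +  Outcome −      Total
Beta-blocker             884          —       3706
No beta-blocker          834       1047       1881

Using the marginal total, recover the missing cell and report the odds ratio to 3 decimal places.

0.393

The missing cell is in the exposed row: 3706 − 884 = 2822.
So a = 884, b = 2822, c = 834, d = 1047.
OR = (a·d)/(b·c) = (884 × 1047) / (2822 × 834) = 925548 / 2353548 = 0.39326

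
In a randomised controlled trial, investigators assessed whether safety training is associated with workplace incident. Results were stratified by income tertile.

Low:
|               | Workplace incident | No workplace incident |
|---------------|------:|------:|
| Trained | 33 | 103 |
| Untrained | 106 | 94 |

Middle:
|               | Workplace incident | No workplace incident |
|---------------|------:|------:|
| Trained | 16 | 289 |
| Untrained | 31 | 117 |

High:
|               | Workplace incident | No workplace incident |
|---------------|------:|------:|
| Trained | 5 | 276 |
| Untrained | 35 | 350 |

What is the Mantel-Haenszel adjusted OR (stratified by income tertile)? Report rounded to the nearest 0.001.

OR_MH = Σ(aᵢdᵢ/nᵢ) / Σ(bᵢcᵢ/nᵢ), where nᵢ is the stratum total.
Stratum 1 (Low): n = 336; a·d/n = 33·94/336 = 9.2321; b·c/n = 103·106/336 = 32.4940
Stratum 2 (Middle): n = 453; a·d/n = 16·117/453 = 4.1325; b·c/n = 289·31/453 = 19.7770
Stratum 3 (High): n = 666; a·d/n = 5·350/666 = 2.6276; b·c/n = 276·35/666 = 14.5045
OR_MH = (9.2321 + 4.1325 + 2.6276) / (32.4940 + 19.7770 + 14.5045) = 15.9922 / 66.7756 = 0.23949

0.239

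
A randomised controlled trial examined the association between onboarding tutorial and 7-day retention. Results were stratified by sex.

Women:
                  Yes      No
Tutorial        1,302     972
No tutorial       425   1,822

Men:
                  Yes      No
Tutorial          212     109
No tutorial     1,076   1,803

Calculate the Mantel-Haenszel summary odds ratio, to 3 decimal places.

OR_MH = Σ(aᵢdᵢ/nᵢ) / Σ(bᵢcᵢ/nᵢ), where nᵢ is the stratum total.
Stratum 1 (Women): n = 4521; a·d/n = 1302·1822/4521 = 524.7167; b·c/n = 972·425/4521 = 91.3736
Stratum 2 (Men): n = 3200; a·d/n = 212·1803/3200 = 119.4488; b·c/n = 109·1076/3200 = 36.6512
OR_MH = (524.7167 + 119.4488) / (91.3736 + 36.6512) = 644.1654 / 128.0248 = 5.03157

5.032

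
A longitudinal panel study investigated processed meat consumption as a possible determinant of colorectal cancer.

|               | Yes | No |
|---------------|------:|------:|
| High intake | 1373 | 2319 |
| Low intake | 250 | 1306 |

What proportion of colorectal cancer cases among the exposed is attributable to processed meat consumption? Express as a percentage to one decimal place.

56.8

Cells: a = 1373, b = 2319, c = 250, d = 1306.
Risk in exposed = 1373/3692 = 0.37189; risk in unexposed = 250/1556 = 0.16067.
RR = 0.37189/0.16067 = 2.31461
AR% = (RR − 1)/RR × 100 = (2.31461 − 1)/2.31461 × 100 = 56.7962%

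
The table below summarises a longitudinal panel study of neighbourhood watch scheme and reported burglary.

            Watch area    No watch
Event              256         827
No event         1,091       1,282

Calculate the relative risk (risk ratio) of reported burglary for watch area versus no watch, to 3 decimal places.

0.485

Reading the table with exposure as columns: a = 256 (Watch area, case), b = 1091 (Watch area, non-case), c = 827 (No watch, case), d = 1282.
Risk in exposed = 256/1347 = 0.19005; risk in unexposed = 827/2109 = 0.39213.
RR = 0.19005 / 0.39213 = 0.48467
The risk is 52% lower among the exposed than among the unexposed.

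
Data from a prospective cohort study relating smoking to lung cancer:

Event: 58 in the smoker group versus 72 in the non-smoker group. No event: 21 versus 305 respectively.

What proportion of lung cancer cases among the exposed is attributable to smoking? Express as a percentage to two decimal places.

From the description: a = 58, b = 21, c = 72, d = 305.
Risk in exposed = 58/79 = 0.73418; risk in unexposed = 72/377 = 0.19098.
RR = 0.73418/0.19098 = 3.84423
AR% = (RR − 1)/RR × 100 = (3.84423 − 1)/3.84423 × 100 = 73.9870%

73.99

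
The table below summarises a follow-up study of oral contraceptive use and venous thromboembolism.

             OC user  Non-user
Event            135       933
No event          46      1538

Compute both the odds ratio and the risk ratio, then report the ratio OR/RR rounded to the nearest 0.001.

2.449

Reading the table with exposure as columns: a = 135 (OC user, case), b = 46 (OC user, non-case), c = 933 (Non-user, case), d = 1538.
OR = (135·1538)/(46·933) = 207630/42918 = 4.83783
Risk in exposed = 135/181 = 0.74586; risk in unexposed = 933/2471 = 0.37758; RR = 1.97536
OR/RR = 4.83783 / 1.97536 = 2.44909
The outcome is not rare, so the OR lies further from 1 than the RR.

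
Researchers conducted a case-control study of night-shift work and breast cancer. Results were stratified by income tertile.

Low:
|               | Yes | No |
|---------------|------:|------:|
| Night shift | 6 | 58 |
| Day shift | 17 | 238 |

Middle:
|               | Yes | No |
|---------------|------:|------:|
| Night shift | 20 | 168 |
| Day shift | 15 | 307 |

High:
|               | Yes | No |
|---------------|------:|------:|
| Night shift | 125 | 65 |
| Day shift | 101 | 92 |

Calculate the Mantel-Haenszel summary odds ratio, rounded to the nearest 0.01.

1.85

OR_MH = Σ(aᵢdᵢ/nᵢ) / Σ(bᵢcᵢ/nᵢ), where nᵢ is the stratum total.
Stratum 1 (Low): n = 319; a·d/n = 6·238/319 = 4.4765; b·c/n = 58·17/319 = 3.0909
Stratum 2 (Middle): n = 510; a·d/n = 20·307/510 = 12.0392; b·c/n = 168·15/510 = 4.9412
Stratum 3 (High): n = 383; a·d/n = 125·92/383 = 30.0261; b·c/n = 65·101/383 = 17.1410
OR_MH = (4.4765 + 12.0392 + 30.0261) / (3.0909 + 4.9412 + 17.1410) = 46.5418 / 25.1731 = 1.84887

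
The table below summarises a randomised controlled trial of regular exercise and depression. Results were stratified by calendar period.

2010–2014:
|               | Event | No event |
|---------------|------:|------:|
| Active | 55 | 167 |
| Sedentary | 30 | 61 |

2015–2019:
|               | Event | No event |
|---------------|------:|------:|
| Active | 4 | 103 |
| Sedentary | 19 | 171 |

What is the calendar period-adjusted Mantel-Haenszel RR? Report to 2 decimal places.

RR_MH = Σ(aᵢ·n₀ᵢ/nᵢ) / Σ(cᵢ·n₁ᵢ/nᵢ), with n₁ᵢ = aᵢ+bᵢ (exposed), n₀ᵢ = cᵢ+dᵢ (unexposed), nᵢ = n₁ᵢ+n₀ᵢ.
Stratum 1 (2010–2014): n₁ = 222, n₀ = 91, n = 313; a·n₀/n = 55·91/313 = 15.9904; c·n₁/n = 30·222/313 = 21.2780
Stratum 2 (2015–2019): n₁ = 107, n₀ = 190, n = 297; a·n₀/n = 4·190/297 = 2.5589; c·n₁/n = 19·107/297 = 6.8451
RR_MH = (15.9904 + 2.5589) / (21.2780 + 6.8451) = 18.5493 / 28.1231 = 0.65958

0.66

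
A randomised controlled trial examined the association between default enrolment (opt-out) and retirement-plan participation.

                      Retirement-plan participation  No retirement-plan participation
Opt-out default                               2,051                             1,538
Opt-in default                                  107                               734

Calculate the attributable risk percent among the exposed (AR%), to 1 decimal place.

77.7

Cells: a = 2051, b = 1538, c = 107, d = 734.
Risk in exposed = 2051/3589 = 0.57147; risk in unexposed = 107/841 = 0.12723.
RR = 0.57147/0.12723 = 4.49163
AR% = (RR − 1)/RR × 100 = (4.49163 − 1)/4.49163 × 100 = 77.7364%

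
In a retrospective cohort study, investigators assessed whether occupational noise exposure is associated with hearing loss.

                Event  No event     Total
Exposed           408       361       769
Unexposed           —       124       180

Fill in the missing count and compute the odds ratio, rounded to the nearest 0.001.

2.503

The missing cell is in the unexposed row: 180 − 124 = 56.
So a = 408, b = 361, c = 56, d = 124.
OR = (a·d)/(b·c) = (408 × 124) / (361 × 56) = 50592 / 20216 = 2.50257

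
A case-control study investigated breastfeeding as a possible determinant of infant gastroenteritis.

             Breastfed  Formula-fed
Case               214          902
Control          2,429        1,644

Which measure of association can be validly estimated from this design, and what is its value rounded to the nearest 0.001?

0.161

Reading the table with exposure as columns: a = 214 (Breastfed, case), b = 2429 (Breastfed, non-case), c = 902 (Formula-fed, case), d = 1644.
This is a case-control study: participants were sampled on outcome status, so risks in the source population cannot be estimated directly — relative risk is not valid here. The odds ratio is the appropriate measure.
OR = (a·d)/(b·c) = (214 × 1644) / (2429 × 902) = 351816 / 2190958 = 0.16058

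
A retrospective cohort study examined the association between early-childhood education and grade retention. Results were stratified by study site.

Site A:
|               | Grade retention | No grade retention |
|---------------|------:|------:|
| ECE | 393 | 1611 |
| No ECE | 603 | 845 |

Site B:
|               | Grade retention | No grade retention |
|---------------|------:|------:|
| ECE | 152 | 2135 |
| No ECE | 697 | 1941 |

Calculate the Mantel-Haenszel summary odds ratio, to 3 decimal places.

OR_MH = Σ(aᵢdᵢ/nᵢ) / Σ(bᵢcᵢ/nᵢ), where nᵢ is the stratum total.
Stratum 1 (Site A): n = 3452; a·d/n = 393·845/3452 = 96.2008; b·c/n = 1611·603/3452 = 281.4116
Stratum 2 (Site B): n = 4925; a·d/n = 152·1941/4925 = 59.9050; b·c/n = 2135·697/4925 = 302.1513
OR_MH = (96.2008 + 59.9050) / (281.4116 + 302.1513) = 156.1057 / 583.5629 = 0.26750

0.268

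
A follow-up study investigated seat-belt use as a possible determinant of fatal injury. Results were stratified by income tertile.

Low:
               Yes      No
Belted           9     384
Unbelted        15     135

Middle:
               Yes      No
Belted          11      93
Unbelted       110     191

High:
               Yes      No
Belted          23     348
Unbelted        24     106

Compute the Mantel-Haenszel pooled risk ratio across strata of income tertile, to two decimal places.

RR_MH = Σ(aᵢ·n₀ᵢ/nᵢ) / Σ(cᵢ·n₁ᵢ/nᵢ), with n₁ᵢ = aᵢ+bᵢ (exposed), n₀ᵢ = cᵢ+dᵢ (unexposed), nᵢ = n₁ᵢ+n₀ᵢ.
Stratum 1 (Low): n₁ = 393, n₀ = 150, n = 543; a·n₀/n = 9·150/543 = 2.4862; c·n₁/n = 15·393/543 = 10.8564
Stratum 2 (Middle): n₁ = 104, n₀ = 301, n = 405; a·n₀/n = 11·301/405 = 8.1753; c·n₁/n = 110·104/405 = 28.2469
Stratum 3 (High): n₁ = 371, n₀ = 130, n = 501; a·n₀/n = 23·130/501 = 5.9681; c·n₁/n = 24·371/501 = 17.7725
RR_MH = (2.4862 + 8.1753 + 5.9681) / (10.8564 + 28.2469 + 17.7725) = 16.6296 / 56.8757 = 0.29238

0.29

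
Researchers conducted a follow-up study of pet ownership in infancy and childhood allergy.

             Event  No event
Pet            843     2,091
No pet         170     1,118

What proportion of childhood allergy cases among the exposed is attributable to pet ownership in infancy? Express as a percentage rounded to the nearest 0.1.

Cells: a = 843, b = 2091, c = 170, d = 1118.
Risk in exposed = 843/2934 = 0.28732; risk in unexposed = 170/1288 = 0.13199.
RR = 0.28732/0.13199 = 2.17688
AR% = (RR − 1)/RR × 100 = (2.17688 − 1)/2.17688 × 100 = 54.0627%

54.1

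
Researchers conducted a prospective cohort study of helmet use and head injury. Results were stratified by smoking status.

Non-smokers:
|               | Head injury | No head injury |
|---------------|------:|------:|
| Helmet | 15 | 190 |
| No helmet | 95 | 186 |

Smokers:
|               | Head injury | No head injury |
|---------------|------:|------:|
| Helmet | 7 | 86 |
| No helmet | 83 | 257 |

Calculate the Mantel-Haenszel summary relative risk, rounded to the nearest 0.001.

0.245

RR_MH = Σ(aᵢ·n₀ᵢ/nᵢ) / Σ(cᵢ·n₁ᵢ/nᵢ), with n₁ᵢ = aᵢ+bᵢ (exposed), n₀ᵢ = cᵢ+dᵢ (unexposed), nᵢ = n₁ᵢ+n₀ᵢ.
Stratum 1 (Non-smokers): n₁ = 205, n₀ = 281, n = 486; a·n₀/n = 15·281/486 = 8.6728; c·n₁/n = 95·205/486 = 40.0720
Stratum 2 (Smokers): n₁ = 93, n₀ = 340, n = 433; a·n₀/n = 7·340/433 = 5.4965; c·n₁/n = 83·93/433 = 17.8268
RR_MH = (8.6728 + 5.4965) / (40.0720 + 17.8268) = 14.1694 / 57.8988 = 0.24473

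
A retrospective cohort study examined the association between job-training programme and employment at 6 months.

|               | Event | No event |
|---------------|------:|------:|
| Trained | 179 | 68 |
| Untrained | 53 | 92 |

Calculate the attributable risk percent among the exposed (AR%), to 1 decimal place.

49.6

Cells: a = 179, b = 68, c = 53, d = 92.
Risk in exposed = 179/247 = 0.72470; risk in unexposed = 53/145 = 0.36552.
RR = 0.72470/0.36552 = 1.98266
AR% = (RR − 1)/RR × 100 = (1.98266 − 1)/1.98266 × 100 = 49.5627%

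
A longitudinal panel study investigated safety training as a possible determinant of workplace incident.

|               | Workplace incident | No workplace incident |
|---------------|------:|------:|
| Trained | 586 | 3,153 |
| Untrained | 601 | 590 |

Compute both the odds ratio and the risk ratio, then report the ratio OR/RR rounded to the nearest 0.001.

0.587

Cells: a = 586, b = 3153, c = 601, d = 590.
OR = (586·590)/(3153·601) = 345740/1894953 = 0.18245
Risk in exposed = 586/3739 = 0.15673; risk in unexposed = 601/1191 = 0.50462; RR = 0.31058
OR/RR = 0.18245 / 0.31058 = 0.58745
The outcome is not rare, so the OR lies further from 1 than the RR.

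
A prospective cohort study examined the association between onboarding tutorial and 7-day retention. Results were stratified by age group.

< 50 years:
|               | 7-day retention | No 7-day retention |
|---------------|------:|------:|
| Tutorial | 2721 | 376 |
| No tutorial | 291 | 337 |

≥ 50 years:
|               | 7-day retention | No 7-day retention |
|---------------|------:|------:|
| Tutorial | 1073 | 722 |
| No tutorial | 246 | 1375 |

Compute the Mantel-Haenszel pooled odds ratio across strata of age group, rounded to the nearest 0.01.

8.33

OR_MH = Σ(aᵢdᵢ/nᵢ) / Σ(bᵢcᵢ/nᵢ), where nᵢ is the stratum total.
Stratum 1 (< 50 years): n = 3725; a·d/n = 2721·337/3725 = 246.1683; b·c/n = 376·291/3725 = 29.3734
Stratum 2 (≥ 50 years): n = 3416; a·d/n = 1073·1375/3416 = 431.9013; b·c/n = 722·246/3416 = 51.9941
OR_MH = (246.1683 + 431.9013) / (29.3734 + 51.9941) = 678.0697 / 81.3676 = 8.33341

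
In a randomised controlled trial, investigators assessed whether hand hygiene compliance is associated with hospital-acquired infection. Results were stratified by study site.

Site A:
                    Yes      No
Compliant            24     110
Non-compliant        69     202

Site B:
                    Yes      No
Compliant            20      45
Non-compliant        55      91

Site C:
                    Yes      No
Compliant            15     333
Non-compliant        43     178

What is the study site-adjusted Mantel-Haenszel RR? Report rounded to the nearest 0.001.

0.541

RR_MH = Σ(aᵢ·n₀ᵢ/nᵢ) / Σ(cᵢ·n₁ᵢ/nᵢ), with n₁ᵢ = aᵢ+bᵢ (exposed), n₀ᵢ = cᵢ+dᵢ (unexposed), nᵢ = n₁ᵢ+n₀ᵢ.
Stratum 1 (Site A): n₁ = 134, n₀ = 271, n = 405; a·n₀/n = 24·271/405 = 16.0593; c·n₁/n = 69·134/405 = 22.8296
Stratum 2 (Site B): n₁ = 65, n₀ = 146, n = 211; a·n₀/n = 20·146/211 = 13.8389; c·n₁/n = 55·65/211 = 16.9431
Stratum 3 (Site C): n₁ = 348, n₀ = 221, n = 569; a·n₀/n = 15·221/569 = 5.8260; c·n₁/n = 43·348/569 = 26.2988
RR_MH = (16.0593 + 13.8389 + 5.8260) / (22.8296 + 16.9431 + 26.2988) = 35.7241 / 66.0715 = 0.54069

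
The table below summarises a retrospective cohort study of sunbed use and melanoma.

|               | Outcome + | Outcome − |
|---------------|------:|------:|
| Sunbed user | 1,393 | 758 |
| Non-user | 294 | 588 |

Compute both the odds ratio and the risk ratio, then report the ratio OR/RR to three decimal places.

Cells: a = 1393, b = 758, c = 294, d = 588.
OR = (1393·588)/(758·294) = 819084/222852 = 3.67546
Risk in exposed = 1393/2151 = 0.64761; risk in unexposed = 294/882 = 0.33333; RR = 1.94282
OR/RR = 3.67546 / 1.94282 = 1.89182
The outcome is not rare, so the OR lies further from 1 than the RR.

1.892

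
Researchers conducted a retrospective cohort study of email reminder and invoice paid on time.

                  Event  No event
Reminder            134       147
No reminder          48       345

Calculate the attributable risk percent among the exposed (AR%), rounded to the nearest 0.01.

74.39

Cells: a = 134, b = 147, c = 48, d = 345.
Risk in exposed = 134/281 = 0.47687; risk in unexposed = 48/393 = 0.12214.
RR = 0.47687/0.12214 = 3.90436
AR% = (RR − 1)/RR × 100 = (3.90436 − 1)/3.90436 × 100 = 74.3876%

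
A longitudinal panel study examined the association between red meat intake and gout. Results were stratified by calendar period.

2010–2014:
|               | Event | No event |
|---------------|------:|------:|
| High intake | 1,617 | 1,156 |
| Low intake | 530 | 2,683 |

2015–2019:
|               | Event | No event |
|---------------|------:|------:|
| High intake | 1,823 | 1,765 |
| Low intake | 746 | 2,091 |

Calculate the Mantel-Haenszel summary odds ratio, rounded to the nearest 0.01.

OR_MH = Σ(aᵢdᵢ/nᵢ) / Σ(bᵢcᵢ/nᵢ), where nᵢ is the stratum total.
Stratum 1 (2010–2014): n = 5986; a·d/n = 1617·2683/5986 = 724.7596; b·c/n = 1156·530/5986 = 102.3522
Stratum 2 (2015–2019): n = 6425; a·d/n = 1823·2091/6425 = 593.2907; b·c/n = 1765·746/6425 = 204.9323
OR_MH = (724.7596 + 593.2907) / (102.3522 + 204.9323) = 1318.0503 / 307.2845 = 4.28935

4.29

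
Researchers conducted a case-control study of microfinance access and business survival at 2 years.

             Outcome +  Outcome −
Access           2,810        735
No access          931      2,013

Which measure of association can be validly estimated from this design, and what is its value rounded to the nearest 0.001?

Cells: a = 2810, b = 735, c = 931, d = 2013.
This is a case-control study: participants were sampled on outcome status, so risks in the source population cannot be estimated directly — relative risk is not valid here. The odds ratio is the appropriate measure.
OR = (a·d)/(b·c) = (2810 × 2013) / (735 × 931) = 5656530 / 684285 = 8.26634

8.266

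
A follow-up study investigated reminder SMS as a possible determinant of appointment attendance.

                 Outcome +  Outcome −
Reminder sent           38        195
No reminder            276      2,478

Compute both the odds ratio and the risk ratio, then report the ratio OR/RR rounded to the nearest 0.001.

1.075

Cells: a = 38, b = 195, c = 276, d = 2478.
OR = (38·2478)/(195·276) = 94164/53820 = 1.74961
Risk in exposed = 38/233 = 0.16309; risk in unexposed = 276/2754 = 0.10022; RR = 1.62736
OR/RR = 1.74961 / 1.62736 = 1.07512
The outcome is not rare, so the OR lies further from 1 than the RR.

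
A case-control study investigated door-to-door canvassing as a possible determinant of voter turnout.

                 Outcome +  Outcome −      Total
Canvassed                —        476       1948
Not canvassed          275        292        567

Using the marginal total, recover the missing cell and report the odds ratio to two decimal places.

The missing cell is in the exposed row: 1948 − 476 = 1472.
So a = 1472, b = 476, c = 275, d = 292.
OR = (a·d)/(b·c) = (1472 × 292) / (476 × 275) = 429824 / 130900 = 3.28361

3.28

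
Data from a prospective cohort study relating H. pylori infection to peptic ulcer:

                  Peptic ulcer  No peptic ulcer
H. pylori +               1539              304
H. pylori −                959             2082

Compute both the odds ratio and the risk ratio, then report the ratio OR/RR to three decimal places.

Cells: a = 1539, b = 304, c = 959, d = 2082.
OR = (1539·2082)/(304·959) = 3204198/291536 = 10.99075
Risk in exposed = 1539/1843 = 0.83505; risk in unexposed = 959/3041 = 0.31536; RR = 2.64796
OR/RR = 10.99075 / 2.64796 = 4.15065
The outcome is not rare, so the OR lies further from 1 than the RR.

4.151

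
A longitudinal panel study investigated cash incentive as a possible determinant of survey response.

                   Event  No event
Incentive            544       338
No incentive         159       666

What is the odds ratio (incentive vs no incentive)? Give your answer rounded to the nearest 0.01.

Cells: a = 544, b = 338, c = 159, d = 666.
OR = (a·d)/(b·c) = (544 × 666) / (338 × 159) = 362304 / 53742 = 6.74154
The odds of survey response are about 6.74 times as high in the incentive group.

6.74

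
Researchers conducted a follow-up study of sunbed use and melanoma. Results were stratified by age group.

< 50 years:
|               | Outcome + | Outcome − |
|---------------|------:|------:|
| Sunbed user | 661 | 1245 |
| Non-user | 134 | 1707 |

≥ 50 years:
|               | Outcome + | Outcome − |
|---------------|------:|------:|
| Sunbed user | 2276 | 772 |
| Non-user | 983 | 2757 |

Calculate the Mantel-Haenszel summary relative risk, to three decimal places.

RR_MH = Σ(aᵢ·n₀ᵢ/nᵢ) / Σ(cᵢ·n₁ᵢ/nᵢ), with n₁ᵢ = aᵢ+bᵢ (exposed), n₀ᵢ = cᵢ+dᵢ (unexposed), nᵢ = n₁ᵢ+n₀ᵢ.
Stratum 1 (< 50 years): n₁ = 1906, n₀ = 1841, n = 3747; a·n₀/n = 661·1841/3747 = 324.7667; c·n₁/n = 134·1906/3747 = 68.1623
Stratum 2 (≥ 50 years): n₁ = 3048, n₀ = 3740, n = 6788; a·n₀/n = 2276·3740/6788 = 1254.0130; c·n₁/n = 983·3048/6788 = 441.3942
RR_MH = (324.7667 + 1254.0130) / (68.1623 + 441.3942) = 1578.7797 / 509.5565 = 3.09834

3.098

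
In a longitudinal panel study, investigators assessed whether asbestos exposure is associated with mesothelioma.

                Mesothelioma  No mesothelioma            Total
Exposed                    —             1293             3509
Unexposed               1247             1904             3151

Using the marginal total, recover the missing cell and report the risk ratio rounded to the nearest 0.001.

1.596

The missing cell is in the exposed row: 3509 − 1293 = 2216.
So a = 2216, b = 1293, c = 1247, d = 1904.
RR = [a/(a+b)] / [c/(c+d)] = (2216/3509) / (1247/3151) = 0.63152/0.39575 = 1.59576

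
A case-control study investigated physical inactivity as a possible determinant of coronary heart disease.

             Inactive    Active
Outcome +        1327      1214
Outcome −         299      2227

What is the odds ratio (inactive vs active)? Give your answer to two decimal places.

Reading the table with exposure as columns: a = 1327 (Inactive, case), b = 299 (Inactive, non-case), c = 1214 (Active, case), d = 2227.
OR = (a·d)/(b·c) = (1327 × 2227) / (299 × 1214) = 2955229 / 362986 = 8.14144
The odds of coronary heart disease are about 8.14 times as high in the inactive group.

8.14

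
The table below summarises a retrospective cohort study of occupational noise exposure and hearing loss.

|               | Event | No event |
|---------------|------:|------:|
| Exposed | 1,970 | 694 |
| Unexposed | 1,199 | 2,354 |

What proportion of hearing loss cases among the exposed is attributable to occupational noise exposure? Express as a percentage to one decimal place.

Cells: a = 1970, b = 694, c = 1199, d = 2354.
Risk in exposed = 1970/2664 = 0.73949; risk in unexposed = 1199/3553 = 0.33746.
RR = 0.73949/0.33746 = 2.19133
AR% = (RR − 1)/RR × 100 = (2.19133 − 1)/2.19133 × 100 = 54.3656%

54.4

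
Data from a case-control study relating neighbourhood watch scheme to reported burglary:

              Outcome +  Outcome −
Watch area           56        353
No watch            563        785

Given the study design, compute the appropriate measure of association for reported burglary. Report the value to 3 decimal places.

0.221

Cells: a = 56, b = 353, c = 563, d = 785.
This is a case-control study: participants were sampled on outcome status, so risks in the source population cannot be estimated directly — relative risk is not valid here. The odds ratio is the appropriate measure.
OR = (a·d)/(b·c) = (56 × 785) / (353 × 563) = 43960 / 198739 = 0.22119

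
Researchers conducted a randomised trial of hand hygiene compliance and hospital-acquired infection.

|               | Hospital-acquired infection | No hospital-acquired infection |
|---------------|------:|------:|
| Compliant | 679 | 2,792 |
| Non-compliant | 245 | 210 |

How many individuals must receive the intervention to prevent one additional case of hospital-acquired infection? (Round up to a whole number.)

Risk in treated group = 679/3471 = 0.19562; risk in control = 245/455 = 0.53846.
Absolute risk reduction = 0.53846 − 0.19562 = 0.34284
NNT = 1 / ARR = 1 / 0.34284 = 2.917 → round up → 3

3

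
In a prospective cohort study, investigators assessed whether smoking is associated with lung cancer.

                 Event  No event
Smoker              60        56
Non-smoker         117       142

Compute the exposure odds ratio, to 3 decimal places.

1.300

Cells: a = 60, b = 56, c = 117, d = 142.
OR = (a·d)/(b·c) = (60 × 142) / (56 × 117) = 8520 / 6552 = 1.30037
The odds of lung cancer are about 1.30 times as high in the smoker group.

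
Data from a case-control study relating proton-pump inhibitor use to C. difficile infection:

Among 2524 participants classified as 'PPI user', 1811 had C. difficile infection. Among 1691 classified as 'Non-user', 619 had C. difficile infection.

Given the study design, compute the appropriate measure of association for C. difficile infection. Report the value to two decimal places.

4.40

From the description: a = 1811, b = 713, c = 619, d = 1072.
This is a case-control study: participants were sampled on outcome status, so risks in the source population cannot be estimated directly — relative risk is not valid here. The odds ratio is the appropriate measure.
OR = (a·d)/(b·c) = (1811 × 1072) / (713 × 619) = 1941392 / 441347 = 4.39879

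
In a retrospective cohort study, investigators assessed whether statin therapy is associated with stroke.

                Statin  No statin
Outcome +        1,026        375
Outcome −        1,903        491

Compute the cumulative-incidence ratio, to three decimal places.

Reading the table with exposure as columns: a = 1026 (Statin, case), b = 1903 (Statin, non-case), c = 375 (No statin, case), d = 491.
Risk in exposed = 1026/2929 = 0.35029; risk in unexposed = 375/866 = 0.43303.
RR = 0.35029 / 0.43303 = 0.80894
The risk is 19% lower among the exposed than among the unexposed.

0.809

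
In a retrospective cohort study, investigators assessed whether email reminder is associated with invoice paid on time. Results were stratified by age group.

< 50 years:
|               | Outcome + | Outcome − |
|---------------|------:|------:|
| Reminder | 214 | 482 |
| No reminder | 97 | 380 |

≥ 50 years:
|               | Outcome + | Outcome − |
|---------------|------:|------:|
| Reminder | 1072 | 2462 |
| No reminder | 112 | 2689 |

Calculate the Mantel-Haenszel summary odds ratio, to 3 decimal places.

OR_MH = Σ(aᵢdᵢ/nᵢ) / Σ(bᵢcᵢ/nᵢ), where nᵢ is the stratum total.
Stratum 1 (< 50 years): n = 1173; a·d/n = 214·380/1173 = 69.3265; b·c/n = 482·97/1173 = 39.8585
Stratum 2 (≥ 50 years): n = 6335; a·d/n = 1072·2689/6335 = 455.0289; b·c/n = 2462·112/6335 = 43.5271
OR_MH = (69.3265 + 455.0289) / (39.8585 + 43.5271) = 524.3554 / 83.3856 = 6.28832

6.288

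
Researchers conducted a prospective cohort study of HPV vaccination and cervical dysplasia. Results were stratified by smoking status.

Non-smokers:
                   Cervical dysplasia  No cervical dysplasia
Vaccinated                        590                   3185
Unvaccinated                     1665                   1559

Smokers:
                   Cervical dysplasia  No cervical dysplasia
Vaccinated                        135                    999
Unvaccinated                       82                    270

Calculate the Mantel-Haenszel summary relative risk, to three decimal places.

0.316

RR_MH = Σ(aᵢ·n₀ᵢ/nᵢ) / Σ(cᵢ·n₁ᵢ/nᵢ), with n₁ᵢ = aᵢ+bᵢ (exposed), n₀ᵢ = cᵢ+dᵢ (unexposed), nᵢ = n₁ᵢ+n₀ᵢ.
Stratum 1 (Non-smokers): n₁ = 3775, n₀ = 3224, n = 6999; a·n₀/n = 590·3224/6999 = 271.7760; c·n₁/n = 1665·3775/6999 = 898.0390
Stratum 2 (Smokers): n₁ = 1134, n₀ = 352, n = 1486; a·n₀/n = 135·352/1486 = 31.9785; c·n₁/n = 82·1134/1486 = 62.5760
RR_MH = (271.7760 + 31.9785) / (898.0390 + 62.5760) = 303.7544 / 960.6150 = 0.31621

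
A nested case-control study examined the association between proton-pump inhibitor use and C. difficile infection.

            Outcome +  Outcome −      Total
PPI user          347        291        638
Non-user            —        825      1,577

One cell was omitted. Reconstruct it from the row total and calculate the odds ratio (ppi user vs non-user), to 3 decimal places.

1.308

The missing cell is in the unexposed row: 1577 − 825 = 752.
So a = 347, b = 291, c = 752, d = 825.
OR = (a·d)/(b·c) = (347 × 825) / (291 × 752) = 286275 / 218832 = 1.30820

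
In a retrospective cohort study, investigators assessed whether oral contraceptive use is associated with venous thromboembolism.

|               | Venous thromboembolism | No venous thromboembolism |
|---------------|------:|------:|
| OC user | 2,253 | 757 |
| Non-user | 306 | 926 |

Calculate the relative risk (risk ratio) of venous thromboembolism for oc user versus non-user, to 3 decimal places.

Cells: a = 2253, b = 757, c = 306, d = 926.
Risk in exposed = 2253/3010 = 0.74850; risk in unexposed = 306/1232 = 0.24838.
RR = 0.74850 / 0.24838 = 3.01359
The risk among the exposed is 3.01 times that among the unexposed.

3.014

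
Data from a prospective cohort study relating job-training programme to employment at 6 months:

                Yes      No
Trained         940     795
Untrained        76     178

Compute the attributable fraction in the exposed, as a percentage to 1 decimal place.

Cells: a = 940, b = 795, c = 76, d = 178.
Risk in exposed = 940/1735 = 0.54179; risk in unexposed = 76/254 = 0.29921.
RR = 0.54179/0.29921 = 1.81071
AR% = (RR − 1)/RR × 100 = (1.81071 − 1)/1.81071 × 100 = 44.7730%

44.8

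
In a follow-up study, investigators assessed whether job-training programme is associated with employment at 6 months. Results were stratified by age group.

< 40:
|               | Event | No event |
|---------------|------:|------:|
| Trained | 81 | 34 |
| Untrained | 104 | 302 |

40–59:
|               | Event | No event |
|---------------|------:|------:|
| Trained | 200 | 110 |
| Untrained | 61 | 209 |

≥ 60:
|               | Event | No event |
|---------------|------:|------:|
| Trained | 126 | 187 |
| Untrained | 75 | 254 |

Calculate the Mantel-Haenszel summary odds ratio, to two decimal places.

OR_MH = Σ(aᵢdᵢ/nᵢ) / Σ(bᵢcᵢ/nᵢ), where nᵢ is the stratum total.
Stratum 1 (< 40): n = 521; a·d/n = 81·302/521 = 46.9520; b·c/n = 34·104/521 = 6.7869
Stratum 2 (40–59): n = 580; a·d/n = 200·209/580 = 72.0690; b·c/n = 110·61/580 = 11.5690
Stratum 3 (≥ 60): n = 642; a·d/n = 126·254/642 = 49.8505; b·c/n = 187·75/642 = 21.8458
OR_MH = (46.9520 + 72.0690 + 49.8505) / (6.7869 + 11.5690 + 21.8458) = 168.8714 / 40.2017 = 4.20060

4.20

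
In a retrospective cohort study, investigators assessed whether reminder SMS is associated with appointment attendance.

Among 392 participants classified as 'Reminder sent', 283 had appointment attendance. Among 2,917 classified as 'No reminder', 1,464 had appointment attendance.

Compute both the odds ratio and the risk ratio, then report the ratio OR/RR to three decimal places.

1.791

From the description: a = 283, b = 109, c = 1464, d = 1453.
OR = (283·1453)/(109·1464) = 411199/159576 = 2.57682
Risk in exposed = 283/392 = 0.72194; risk in unexposed = 1464/2917 = 0.50189; RR = 1.43845
OR/RR = 2.57682 / 1.43845 = 1.79138
The outcome is not rare, so the OR lies further from 1 than the RR.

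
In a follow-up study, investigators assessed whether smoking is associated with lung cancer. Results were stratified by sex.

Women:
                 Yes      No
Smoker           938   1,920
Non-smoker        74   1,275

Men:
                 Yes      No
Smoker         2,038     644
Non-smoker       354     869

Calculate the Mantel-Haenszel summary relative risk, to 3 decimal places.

RR_MH = Σ(aᵢ·n₀ᵢ/nᵢ) / Σ(cᵢ·n₁ᵢ/nᵢ), with n₁ᵢ = aᵢ+bᵢ (exposed), n₀ᵢ = cᵢ+dᵢ (unexposed), nᵢ = n₁ᵢ+n₀ᵢ.
Stratum 1 (Women): n₁ = 2858, n₀ = 1349, n = 4207; a·n₀/n = 938·1349/4207 = 300.7754; c·n₁/n = 74·2858/4207 = 50.2715
Stratum 2 (Men): n₁ = 2682, n₀ = 1223, n = 3905; a·n₀/n = 2038·1223/3905 = 638.2776; c·n₁/n = 354·2682/3905 = 243.1314
RR_MH = (300.7754 + 638.2776) / (50.2715 + 243.1314) = 939.0530 / 293.4028 = 3.20056

3.201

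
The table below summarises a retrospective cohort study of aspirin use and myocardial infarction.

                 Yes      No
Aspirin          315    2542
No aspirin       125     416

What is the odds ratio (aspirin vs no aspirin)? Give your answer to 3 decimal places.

0.412

Cells: a = 315, b = 2542, c = 125, d = 416.
OR = (a·d)/(b·c) = (315 × 416) / (2542 × 125) = 131040 / 317750 = 0.41240
Exposure is associated with lower odds of myocardial infarction (OR = 0.41 < 1).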